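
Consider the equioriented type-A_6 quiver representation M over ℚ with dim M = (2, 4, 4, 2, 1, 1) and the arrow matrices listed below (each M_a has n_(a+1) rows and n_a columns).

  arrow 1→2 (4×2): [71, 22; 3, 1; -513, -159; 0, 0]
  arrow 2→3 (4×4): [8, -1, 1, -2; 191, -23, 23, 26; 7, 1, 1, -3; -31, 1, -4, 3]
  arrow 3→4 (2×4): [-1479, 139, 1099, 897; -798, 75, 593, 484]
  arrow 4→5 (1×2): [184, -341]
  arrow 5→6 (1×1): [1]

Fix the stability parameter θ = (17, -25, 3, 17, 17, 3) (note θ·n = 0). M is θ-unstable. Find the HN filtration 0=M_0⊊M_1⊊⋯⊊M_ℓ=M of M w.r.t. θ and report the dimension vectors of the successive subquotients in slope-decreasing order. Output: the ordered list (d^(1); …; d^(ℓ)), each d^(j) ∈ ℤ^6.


Interval decomposition of M: I[1,4], I[1,6], I[2,3]^2.
HN type (ℓ=5): μ^(1)=17; μ^(2)=37/3; μ^(3)=3; μ^(4)=-4; μ^(5)=-25

((0, 0, 0, 1, 0, 0); (0, 0, 0, 1, 1, 1); (0, 0, 4, 0, 0, 0); (2, 2, 0, 0, 0, 0); (0, 2, 0, 0, 0, 0))


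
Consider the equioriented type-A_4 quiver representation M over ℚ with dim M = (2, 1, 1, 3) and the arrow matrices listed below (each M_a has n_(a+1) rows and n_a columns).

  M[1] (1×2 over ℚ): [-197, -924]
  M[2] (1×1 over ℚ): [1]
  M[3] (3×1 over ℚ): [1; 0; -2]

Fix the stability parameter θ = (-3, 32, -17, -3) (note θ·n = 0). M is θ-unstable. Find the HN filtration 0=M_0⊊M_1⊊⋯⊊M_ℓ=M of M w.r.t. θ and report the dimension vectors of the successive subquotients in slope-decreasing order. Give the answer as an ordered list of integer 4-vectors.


Via rank(M_{q-1}∘⋯∘M_p): M ≅ I[1,1], I[1,4], I[4,4]^2.
μ_θ-semistable layers: μ^(1)=4; μ^(2)=-3

((0, 1, 1, 1); (2, 0, 0, 2))


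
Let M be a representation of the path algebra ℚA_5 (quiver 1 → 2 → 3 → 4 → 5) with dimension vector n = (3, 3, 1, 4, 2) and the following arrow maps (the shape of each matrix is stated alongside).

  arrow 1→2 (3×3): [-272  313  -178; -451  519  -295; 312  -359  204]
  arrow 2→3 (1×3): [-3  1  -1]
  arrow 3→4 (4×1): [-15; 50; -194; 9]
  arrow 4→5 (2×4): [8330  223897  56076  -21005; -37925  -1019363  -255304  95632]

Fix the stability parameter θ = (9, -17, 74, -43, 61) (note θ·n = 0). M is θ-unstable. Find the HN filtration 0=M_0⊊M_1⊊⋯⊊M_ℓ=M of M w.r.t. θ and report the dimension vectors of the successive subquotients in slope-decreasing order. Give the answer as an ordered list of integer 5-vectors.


Barcode: M ≅ I[1,2]^2, I[1,5], I[4,4]^2, I[4,5]. HN layers by μ_θ (4 steps, strictly decreasing):
  μ^(1)=61; μ^(2)=31/2; μ^(3)=-4; μ^(4)=-43

((0, 0, 0, 0, 2); (0, 0, 1, 1, 0); (3, 3, 0, 0, 0); (0, 0, 0, 3, 0))


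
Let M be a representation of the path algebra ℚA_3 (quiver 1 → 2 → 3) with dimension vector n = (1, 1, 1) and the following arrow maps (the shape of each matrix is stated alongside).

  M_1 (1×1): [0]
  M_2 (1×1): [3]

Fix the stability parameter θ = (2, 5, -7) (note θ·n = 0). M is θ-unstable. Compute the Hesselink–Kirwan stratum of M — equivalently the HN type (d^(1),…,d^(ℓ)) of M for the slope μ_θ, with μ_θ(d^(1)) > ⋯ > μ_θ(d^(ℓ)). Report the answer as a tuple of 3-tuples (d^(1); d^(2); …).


Barcode: M ≅ I[1,1], I[2,3]. HN layers by μ_θ (2 steps, strictly decreasing):
  μ^(1)=2; μ^(2)=-1

((1, 0, 0); (0, 1, 1))


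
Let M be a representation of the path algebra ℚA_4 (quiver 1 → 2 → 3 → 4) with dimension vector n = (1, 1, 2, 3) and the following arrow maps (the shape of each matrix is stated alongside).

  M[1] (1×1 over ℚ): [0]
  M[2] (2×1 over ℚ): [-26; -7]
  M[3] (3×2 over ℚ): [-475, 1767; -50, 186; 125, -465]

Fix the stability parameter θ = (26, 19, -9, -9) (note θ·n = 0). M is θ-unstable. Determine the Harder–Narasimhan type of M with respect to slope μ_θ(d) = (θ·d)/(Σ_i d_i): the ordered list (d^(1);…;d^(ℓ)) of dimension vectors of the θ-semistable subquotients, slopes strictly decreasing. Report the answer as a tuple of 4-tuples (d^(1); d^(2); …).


Barcode: M ≅ I[1,1], I[2,4], I[3,3], I[4,4]^2. HN layers by μ_θ (3 steps, strictly decreasing):
  μ^(1)=26; μ^(2)=1/3; μ^(3)=-9

((1, 0, 0, 0); (0, 1, 1, 1); (0, 0, 1, 2))


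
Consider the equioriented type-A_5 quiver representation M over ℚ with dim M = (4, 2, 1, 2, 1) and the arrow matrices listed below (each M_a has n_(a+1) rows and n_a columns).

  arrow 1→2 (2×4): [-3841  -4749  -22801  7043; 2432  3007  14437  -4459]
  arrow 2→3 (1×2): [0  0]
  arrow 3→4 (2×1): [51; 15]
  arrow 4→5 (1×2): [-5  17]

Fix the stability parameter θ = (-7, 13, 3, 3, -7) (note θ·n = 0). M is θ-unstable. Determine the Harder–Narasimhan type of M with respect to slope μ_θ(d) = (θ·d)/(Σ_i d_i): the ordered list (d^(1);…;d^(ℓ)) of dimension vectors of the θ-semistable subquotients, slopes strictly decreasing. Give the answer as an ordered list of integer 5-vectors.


Barcode: M ≅ I[1,1]^2, I[1,2]^2, I[3,4], I[4,5]. HN layers by μ_θ (4 steps, strictly decreasing):
  μ^(1)=13; μ^(2)=3; μ^(3)=-2; μ^(4)=-7

((0, 2, 0, 0, 0); (0, 0, 1, 1, 0); (0, 0, 0, 1, 1); (4, 0, 0, 0, 0))


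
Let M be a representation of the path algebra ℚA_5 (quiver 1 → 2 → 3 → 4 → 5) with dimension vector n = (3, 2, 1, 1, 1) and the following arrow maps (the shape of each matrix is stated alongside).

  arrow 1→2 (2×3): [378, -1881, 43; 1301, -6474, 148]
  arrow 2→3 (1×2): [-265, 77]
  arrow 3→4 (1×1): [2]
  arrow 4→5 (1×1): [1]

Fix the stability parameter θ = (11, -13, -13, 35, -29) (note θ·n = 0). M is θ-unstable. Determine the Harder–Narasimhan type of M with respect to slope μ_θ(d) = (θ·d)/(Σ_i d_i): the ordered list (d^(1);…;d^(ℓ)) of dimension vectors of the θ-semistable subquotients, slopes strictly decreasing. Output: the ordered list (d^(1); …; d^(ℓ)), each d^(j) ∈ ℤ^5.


Via rank(M_{q-1}∘⋯∘M_p): M ≅ I[1,1], I[1,2], I[1,5].
μ_θ-semistable layers: μ^(1)=11; μ^(2)=3; μ^(3)=-1; μ^(4)=-5

((1, 0, 0, 0, 0); (0, 0, 0, 1, 1); (1, 1, 0, 0, 0); (1, 1, 1, 0, 0))


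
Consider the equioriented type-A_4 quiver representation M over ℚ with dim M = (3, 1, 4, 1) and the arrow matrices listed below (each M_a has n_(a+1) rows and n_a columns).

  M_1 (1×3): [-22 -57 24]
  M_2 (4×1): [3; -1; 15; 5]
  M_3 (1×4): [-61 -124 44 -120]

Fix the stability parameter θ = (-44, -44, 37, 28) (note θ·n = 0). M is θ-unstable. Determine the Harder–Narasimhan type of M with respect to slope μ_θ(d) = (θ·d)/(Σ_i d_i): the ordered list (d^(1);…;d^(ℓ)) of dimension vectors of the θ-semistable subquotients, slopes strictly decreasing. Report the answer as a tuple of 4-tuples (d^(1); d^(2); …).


Via rank(M_{q-1}∘⋯∘M_p): M ≅ I[1,1]^2, I[1,4], I[3,3]^3.
μ_θ-semistable layers: μ^(1)=37; μ^(2)=65/2; μ^(3)=-44

((0, 0, 3, 0); (0, 0, 1, 1); (3, 1, 0, 0))


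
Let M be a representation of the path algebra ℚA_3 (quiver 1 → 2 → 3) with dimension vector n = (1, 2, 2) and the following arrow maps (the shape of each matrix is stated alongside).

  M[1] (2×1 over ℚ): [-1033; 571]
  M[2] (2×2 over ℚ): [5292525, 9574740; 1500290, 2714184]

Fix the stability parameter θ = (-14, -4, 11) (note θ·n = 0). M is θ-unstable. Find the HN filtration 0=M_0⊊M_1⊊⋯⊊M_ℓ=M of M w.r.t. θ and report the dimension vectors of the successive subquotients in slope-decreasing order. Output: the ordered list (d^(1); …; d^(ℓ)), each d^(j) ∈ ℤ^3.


Barcode: M ≅ I[1,3], I[2,2], I[3,3]. HN layers by μ_θ (3 steps, strictly decreasing):
  μ^(1)=11; μ^(2)=-4; μ^(3)=-14

((0, 0, 2); (0, 2, 0); (1, 0, 0))


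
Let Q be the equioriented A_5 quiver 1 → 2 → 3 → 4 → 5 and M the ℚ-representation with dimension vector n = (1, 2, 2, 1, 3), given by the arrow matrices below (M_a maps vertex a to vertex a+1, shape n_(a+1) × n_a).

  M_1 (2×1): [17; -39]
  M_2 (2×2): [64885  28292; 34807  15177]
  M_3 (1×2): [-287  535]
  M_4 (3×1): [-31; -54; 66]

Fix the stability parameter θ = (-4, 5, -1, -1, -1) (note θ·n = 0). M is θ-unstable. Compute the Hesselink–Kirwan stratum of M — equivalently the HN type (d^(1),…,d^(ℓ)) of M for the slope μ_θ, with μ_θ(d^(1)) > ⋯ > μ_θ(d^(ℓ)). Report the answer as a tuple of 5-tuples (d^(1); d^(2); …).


Barcode: M ≅ I[1,5], I[2,3], I[5,5]^2. HN layers by μ_θ (4 steps, strictly decreasing):
  μ^(1)=2; μ^(2)=1/2; μ^(3)=-1; μ^(4)=-4

((0, 1, 1, 0, 0); (0, 1, 1, 1, 1); (0, 0, 0, 0, 2); (1, 0, 0, 0, 0))


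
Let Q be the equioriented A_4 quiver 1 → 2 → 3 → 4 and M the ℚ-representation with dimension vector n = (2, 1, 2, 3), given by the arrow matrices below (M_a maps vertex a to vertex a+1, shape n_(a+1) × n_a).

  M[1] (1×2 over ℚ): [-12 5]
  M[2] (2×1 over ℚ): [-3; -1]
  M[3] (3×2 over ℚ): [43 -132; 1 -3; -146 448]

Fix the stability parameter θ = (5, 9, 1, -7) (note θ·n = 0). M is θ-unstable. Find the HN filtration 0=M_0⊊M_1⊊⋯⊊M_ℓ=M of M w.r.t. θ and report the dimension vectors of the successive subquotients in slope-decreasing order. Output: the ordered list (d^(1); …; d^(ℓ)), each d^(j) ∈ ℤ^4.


Barcode: M ≅ I[1,1], I[1,4], I[3,4], I[4,4]. HN layers by μ_θ (4 steps, strictly decreasing):
  μ^(1)=5; μ^(2)=2; μ^(3)=-3; μ^(4)=-7

((1, 0, 0, 0); (1, 1, 1, 1); (0, 0, 1, 1); (0, 0, 0, 1))


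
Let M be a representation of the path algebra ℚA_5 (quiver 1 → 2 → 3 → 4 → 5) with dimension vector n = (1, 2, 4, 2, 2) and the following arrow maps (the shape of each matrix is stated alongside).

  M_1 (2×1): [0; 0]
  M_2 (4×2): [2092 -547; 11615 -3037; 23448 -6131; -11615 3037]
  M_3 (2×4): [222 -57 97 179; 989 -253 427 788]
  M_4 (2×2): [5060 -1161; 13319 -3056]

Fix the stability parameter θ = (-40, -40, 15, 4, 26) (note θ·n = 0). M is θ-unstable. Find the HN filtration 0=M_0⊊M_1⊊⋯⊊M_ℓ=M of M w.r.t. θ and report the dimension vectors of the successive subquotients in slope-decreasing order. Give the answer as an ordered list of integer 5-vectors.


Barcode: M ≅ I[1,1], I[2,5]^2, I[3,3]^2. HN layers by μ_θ (4 steps, strictly decreasing):
  μ^(1)=26; μ^(2)=15; μ^(3)=19/2; μ^(4)=-40

((0, 0, 0, 0, 2); (0, 0, 2, 0, 0); (0, 0, 2, 2, 0); (1, 2, 0, 0, 0))


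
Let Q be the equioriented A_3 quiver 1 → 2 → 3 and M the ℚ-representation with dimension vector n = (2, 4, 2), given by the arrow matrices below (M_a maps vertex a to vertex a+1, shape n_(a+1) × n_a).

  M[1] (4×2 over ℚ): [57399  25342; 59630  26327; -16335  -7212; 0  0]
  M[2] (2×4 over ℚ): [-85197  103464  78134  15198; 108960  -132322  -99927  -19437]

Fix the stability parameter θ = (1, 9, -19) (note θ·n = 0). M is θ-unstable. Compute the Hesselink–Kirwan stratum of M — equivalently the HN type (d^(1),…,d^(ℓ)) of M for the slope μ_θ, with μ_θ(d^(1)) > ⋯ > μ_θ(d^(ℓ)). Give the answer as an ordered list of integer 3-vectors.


Via rank(M_{q-1}∘⋯∘M_p): M ≅ I[1,2], I[1,3], I[2,2], I[2,3].
μ_θ-semistable layers: μ^(1)=9; μ^(2)=1; μ^(3)=-3; μ^(4)=-5

((0, 2, 0); (1, 0, 0); (1, 1, 1); (0, 1, 1))


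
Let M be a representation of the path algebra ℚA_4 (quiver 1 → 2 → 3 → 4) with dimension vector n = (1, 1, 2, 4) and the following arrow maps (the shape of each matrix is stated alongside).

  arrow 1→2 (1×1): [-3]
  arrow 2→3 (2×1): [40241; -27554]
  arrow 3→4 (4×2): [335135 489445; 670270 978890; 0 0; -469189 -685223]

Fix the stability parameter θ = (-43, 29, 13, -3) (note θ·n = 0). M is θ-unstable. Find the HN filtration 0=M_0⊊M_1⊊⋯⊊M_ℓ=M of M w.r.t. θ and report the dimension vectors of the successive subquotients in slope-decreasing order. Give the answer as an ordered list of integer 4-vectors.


Interval decomposition of M: I[1,4], I[3,3], I[4,4]^3.
HN type (ℓ=3): μ^(1)=13; μ^(2)=-3; μ^(3)=-43

((0, 1, 2, 1); (0, 0, 0, 3); (1, 0, 0, 0))


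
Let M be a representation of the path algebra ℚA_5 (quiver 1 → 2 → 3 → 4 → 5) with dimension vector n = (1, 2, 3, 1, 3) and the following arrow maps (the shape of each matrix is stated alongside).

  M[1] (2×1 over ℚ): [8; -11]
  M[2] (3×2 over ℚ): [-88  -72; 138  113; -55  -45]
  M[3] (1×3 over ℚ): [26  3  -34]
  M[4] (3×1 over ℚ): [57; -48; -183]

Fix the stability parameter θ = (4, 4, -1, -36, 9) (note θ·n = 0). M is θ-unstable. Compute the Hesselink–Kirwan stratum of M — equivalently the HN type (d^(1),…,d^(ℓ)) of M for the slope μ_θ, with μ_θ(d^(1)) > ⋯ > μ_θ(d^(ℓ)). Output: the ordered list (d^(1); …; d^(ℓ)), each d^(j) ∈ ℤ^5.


Via rank(M_{q-1}∘⋯∘M_p): M ≅ I[1,5], I[2,3], I[3,3], I[5,5]^2.
μ_θ-semistable layers: μ^(1)=9; μ^(2)=3/2; μ^(3)=-1; μ^(4)=-29/4

((0, 0, 0, 0, 3); (0, 1, 1, 0, 0); (0, 0, 1, 0, 0); (1, 1, 1, 1, 0))


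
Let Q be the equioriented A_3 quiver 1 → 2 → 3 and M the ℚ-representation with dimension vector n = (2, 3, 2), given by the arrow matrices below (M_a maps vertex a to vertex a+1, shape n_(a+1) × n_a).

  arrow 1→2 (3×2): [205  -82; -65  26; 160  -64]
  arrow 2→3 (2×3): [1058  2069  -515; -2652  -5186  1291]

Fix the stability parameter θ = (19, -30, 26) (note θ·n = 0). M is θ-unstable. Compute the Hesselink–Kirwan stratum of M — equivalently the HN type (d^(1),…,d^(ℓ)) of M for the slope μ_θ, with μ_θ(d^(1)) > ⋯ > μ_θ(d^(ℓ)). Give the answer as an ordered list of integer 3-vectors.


Interval decomposition of M: I[1,1], I[1,3], I[2,2], I[2,3].
HN type (ℓ=4): μ^(1)=26; μ^(2)=19; μ^(3)=-11/2; μ^(4)=-30

((0, 0, 2); (1, 0, 0); (1, 1, 0); (0, 2, 0))


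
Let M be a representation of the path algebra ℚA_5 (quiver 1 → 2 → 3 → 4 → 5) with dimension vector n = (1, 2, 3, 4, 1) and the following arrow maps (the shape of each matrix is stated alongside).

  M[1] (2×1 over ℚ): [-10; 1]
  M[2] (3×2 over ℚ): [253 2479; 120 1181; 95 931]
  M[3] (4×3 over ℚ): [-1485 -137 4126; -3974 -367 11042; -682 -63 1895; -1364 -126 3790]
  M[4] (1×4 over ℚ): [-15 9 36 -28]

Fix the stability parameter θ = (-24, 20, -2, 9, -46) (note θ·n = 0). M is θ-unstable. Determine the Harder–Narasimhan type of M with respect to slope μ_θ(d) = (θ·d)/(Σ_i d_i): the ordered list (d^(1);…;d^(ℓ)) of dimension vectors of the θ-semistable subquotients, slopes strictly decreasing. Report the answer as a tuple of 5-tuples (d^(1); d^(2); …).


Barcode: M ≅ I[1,5], I[2,4], I[3,4], I[4,4]. HN layers by μ_θ (4 steps, strictly decreasing):
  μ^(1)=9; μ^(2)=-2; μ^(3)=-19/4; μ^(4)=-24

((0, 1, 1, 3, 0); (0, 0, 1, 0, 0); (0, 1, 1, 1, 1); (1, 0, 0, 0, 0))


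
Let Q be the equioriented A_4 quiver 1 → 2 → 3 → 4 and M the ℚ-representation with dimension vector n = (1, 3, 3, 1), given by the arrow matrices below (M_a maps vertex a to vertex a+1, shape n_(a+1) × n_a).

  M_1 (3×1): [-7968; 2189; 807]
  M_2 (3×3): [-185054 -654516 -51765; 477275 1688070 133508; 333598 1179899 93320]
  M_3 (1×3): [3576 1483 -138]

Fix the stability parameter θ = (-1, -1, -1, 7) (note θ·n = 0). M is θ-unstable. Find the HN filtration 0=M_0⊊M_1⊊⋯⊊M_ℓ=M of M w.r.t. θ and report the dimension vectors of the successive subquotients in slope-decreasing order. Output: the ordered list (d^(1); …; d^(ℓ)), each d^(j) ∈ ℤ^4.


Barcode: M ≅ I[1,3], I[2,3], I[2,4]. HN layers by μ_θ (2 steps, strictly decreasing):
  μ^(1)=7; μ^(2)=-1

((0, 0, 0, 1); (1, 3, 3, 0))


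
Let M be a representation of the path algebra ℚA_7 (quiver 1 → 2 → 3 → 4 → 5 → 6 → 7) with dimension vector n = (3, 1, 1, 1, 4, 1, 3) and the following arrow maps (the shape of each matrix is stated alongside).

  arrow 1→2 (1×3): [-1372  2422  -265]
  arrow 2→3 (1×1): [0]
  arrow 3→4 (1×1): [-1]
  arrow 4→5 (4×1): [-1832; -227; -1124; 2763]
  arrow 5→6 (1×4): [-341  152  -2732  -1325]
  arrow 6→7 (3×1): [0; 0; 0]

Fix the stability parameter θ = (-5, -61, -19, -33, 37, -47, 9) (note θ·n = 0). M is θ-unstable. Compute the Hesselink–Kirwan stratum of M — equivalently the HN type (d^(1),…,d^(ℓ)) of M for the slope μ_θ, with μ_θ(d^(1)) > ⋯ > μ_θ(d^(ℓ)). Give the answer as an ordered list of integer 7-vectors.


Barcode: M ≅ I[1,1]^2, I[1,2], I[3,6], I[5,5]^3, I[7,7]^3. HN layers by μ_θ (5 steps, strictly decreasing):
  μ^(1)=37; μ^(2)=9; μ^(3)=-5; μ^(4)=-26; μ^(5)=-33

((0, 0, 0, 0, 3, 0, 0); (0, 0, 0, 0, 0, 0, 3); (2, 0, 0, 0, 1, 1, 0); (0, 0, 1, 1, 0, 0, 0); (1, 1, 0, 0, 0, 0, 0))


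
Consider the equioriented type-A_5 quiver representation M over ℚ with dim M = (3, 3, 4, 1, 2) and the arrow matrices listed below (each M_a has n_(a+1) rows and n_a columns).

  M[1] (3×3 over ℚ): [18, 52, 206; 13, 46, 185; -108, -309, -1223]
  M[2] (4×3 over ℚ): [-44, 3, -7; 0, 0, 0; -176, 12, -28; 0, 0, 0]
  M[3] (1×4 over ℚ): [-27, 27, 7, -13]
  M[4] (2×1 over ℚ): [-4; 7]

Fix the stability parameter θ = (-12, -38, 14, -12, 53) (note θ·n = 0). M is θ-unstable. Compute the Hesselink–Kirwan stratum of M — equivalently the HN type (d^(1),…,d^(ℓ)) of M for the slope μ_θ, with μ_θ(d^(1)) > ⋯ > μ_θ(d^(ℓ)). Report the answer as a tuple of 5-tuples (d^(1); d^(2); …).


Interval decomposition of M: I[1,2]^2, I[1,5], I[3,3]^3, I[5,5].
HN type (ℓ=4): μ^(1)=53; μ^(2)=14; μ^(3)=1; μ^(4)=-25

((0, 0, 0, 0, 2); (0, 0, 3, 0, 0); (0, 0, 1, 1, 0); (3, 3, 0, 0, 0))


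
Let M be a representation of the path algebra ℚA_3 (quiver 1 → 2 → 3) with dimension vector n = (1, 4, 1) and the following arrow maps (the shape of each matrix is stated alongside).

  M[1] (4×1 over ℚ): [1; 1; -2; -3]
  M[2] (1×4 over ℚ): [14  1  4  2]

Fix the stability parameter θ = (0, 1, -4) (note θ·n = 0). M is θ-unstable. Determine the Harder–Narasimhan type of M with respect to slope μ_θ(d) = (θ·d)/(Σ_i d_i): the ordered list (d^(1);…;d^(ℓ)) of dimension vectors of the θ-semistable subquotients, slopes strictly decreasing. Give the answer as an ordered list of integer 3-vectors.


Interval decomposition of M: I[1,3], I[2,2]^3.
HN type (ℓ=2): μ^(1)=1; μ^(2)=-1

((0, 3, 0); (1, 1, 1))


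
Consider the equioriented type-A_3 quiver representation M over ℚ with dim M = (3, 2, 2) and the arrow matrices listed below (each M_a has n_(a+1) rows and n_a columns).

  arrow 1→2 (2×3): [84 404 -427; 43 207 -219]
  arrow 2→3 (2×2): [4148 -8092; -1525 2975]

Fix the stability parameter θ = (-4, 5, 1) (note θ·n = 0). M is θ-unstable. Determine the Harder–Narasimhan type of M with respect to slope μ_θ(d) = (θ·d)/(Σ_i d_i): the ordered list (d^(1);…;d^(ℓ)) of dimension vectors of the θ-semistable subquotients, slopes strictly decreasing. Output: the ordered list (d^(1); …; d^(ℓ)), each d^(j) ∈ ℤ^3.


Interval decomposition of M: I[1,1], I[1,2], I[1,3], I[3,3].
HN type (ℓ=4): μ^(1)=5; μ^(2)=3; μ^(3)=1; μ^(4)=-4

((0, 1, 0); (0, 1, 1); (0, 0, 1); (3, 0, 0))


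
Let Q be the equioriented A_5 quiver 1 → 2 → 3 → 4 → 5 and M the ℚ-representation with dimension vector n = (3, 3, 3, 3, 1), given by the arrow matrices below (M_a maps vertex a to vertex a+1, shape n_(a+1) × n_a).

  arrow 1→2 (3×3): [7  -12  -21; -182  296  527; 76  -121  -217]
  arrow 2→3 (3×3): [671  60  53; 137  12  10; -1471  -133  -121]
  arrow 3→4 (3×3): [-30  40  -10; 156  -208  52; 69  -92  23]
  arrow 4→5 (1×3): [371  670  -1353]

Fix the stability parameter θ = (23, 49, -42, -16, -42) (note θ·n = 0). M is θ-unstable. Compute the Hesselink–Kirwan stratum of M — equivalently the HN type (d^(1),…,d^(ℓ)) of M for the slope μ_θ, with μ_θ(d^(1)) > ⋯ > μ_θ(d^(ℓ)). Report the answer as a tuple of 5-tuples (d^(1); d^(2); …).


Barcode: M ≅ I[1,3]^2, I[1,5], I[4,4]^2. HN layers by μ_θ (3 steps, strictly decreasing):
  μ^(1)=10; μ^(2)=-28/5; μ^(3)=-16

((2, 2, 2, 0, 0); (1, 1, 1, 1, 1); (0, 0, 0, 2, 0))


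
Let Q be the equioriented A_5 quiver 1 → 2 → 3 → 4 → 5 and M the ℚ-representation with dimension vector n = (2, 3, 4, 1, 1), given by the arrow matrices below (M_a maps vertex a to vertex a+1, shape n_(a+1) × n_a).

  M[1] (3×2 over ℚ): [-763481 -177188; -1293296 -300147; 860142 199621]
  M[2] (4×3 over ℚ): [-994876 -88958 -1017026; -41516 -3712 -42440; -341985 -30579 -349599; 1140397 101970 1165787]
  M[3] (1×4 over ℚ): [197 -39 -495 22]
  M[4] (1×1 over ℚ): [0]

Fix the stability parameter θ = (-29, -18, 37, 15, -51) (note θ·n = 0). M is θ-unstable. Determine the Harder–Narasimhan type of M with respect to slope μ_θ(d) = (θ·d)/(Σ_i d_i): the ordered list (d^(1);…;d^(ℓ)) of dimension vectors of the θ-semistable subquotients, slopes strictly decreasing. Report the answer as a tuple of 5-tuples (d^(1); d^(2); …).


Via rank(M_{q-1}∘⋯∘M_p): M ≅ I[1,3], I[1,4], I[2,3], I[3,3], I[5,5].
μ_θ-semistable layers: μ^(1)=37; μ^(2)=26; μ^(3)=-18; μ^(4)=-29; μ^(5)=-51

((0, 0, 3, 0, 0); (0, 0, 1, 1, 0); (0, 3, 0, 0, 0); (2, 0, 0, 0, 0); (0, 0, 0, 0, 1))


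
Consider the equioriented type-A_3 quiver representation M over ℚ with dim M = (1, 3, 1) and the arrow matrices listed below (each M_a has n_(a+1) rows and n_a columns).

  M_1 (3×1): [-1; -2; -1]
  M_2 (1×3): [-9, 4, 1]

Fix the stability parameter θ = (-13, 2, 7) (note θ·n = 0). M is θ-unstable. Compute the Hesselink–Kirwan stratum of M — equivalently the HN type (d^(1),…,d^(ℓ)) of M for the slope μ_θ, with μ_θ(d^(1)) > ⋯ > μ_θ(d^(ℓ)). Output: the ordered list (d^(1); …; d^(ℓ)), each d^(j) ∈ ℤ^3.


Barcode: M ≅ I[1,2], I[2,2], I[2,3]. HN layers by μ_θ (3 steps, strictly decreasing):
  μ^(1)=7; μ^(2)=2; μ^(3)=-13

((0, 0, 1); (0, 3, 0); (1, 0, 0))


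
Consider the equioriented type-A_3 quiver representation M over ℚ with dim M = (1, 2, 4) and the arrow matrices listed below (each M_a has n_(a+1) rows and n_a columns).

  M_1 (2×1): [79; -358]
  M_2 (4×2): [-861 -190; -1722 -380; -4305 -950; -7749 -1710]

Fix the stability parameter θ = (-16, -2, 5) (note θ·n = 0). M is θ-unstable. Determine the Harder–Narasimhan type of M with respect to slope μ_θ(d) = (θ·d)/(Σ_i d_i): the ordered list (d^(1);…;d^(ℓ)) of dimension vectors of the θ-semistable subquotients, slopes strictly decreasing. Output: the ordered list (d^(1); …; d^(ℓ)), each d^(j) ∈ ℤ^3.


Barcode: M ≅ I[1,3], I[2,2], I[3,3]^3. HN layers by μ_θ (3 steps, strictly decreasing):
  μ^(1)=5; μ^(2)=-2; μ^(3)=-16

((0, 0, 4); (0, 2, 0); (1, 0, 0))


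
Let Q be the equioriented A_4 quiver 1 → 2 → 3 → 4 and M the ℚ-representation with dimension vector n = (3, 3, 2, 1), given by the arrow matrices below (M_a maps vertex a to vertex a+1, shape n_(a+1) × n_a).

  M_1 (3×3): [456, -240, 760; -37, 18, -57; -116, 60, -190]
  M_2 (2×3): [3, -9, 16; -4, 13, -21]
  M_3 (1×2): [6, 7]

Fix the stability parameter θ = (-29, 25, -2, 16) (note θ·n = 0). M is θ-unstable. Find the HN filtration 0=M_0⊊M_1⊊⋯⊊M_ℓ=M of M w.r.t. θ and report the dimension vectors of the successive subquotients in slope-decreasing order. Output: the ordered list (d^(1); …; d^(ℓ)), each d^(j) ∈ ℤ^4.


Interval decomposition of M: I[1,1], I[1,3], I[1,4], I[2,2].
HN type (ℓ=4): μ^(1)=25; μ^(2)=16; μ^(3)=23/2; μ^(4)=-29

((0, 1, 0, 0); (0, 0, 0, 1); (0, 2, 2, 0); (3, 0, 0, 0))


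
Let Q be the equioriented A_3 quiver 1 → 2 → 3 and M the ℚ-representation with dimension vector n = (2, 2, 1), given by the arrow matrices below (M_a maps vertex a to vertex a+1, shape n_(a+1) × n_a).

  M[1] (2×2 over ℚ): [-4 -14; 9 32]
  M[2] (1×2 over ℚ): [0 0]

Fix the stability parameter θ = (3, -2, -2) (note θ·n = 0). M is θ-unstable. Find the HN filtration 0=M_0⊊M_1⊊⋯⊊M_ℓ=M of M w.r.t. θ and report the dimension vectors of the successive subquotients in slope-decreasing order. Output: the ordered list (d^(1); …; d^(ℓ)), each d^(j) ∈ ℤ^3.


Barcode: M ≅ I[1,2]^2, I[3,3]. HN layers by μ_θ (2 steps, strictly decreasing):
  μ^(1)=1/2; μ^(2)=-2

((2, 2, 0); (0, 0, 1))


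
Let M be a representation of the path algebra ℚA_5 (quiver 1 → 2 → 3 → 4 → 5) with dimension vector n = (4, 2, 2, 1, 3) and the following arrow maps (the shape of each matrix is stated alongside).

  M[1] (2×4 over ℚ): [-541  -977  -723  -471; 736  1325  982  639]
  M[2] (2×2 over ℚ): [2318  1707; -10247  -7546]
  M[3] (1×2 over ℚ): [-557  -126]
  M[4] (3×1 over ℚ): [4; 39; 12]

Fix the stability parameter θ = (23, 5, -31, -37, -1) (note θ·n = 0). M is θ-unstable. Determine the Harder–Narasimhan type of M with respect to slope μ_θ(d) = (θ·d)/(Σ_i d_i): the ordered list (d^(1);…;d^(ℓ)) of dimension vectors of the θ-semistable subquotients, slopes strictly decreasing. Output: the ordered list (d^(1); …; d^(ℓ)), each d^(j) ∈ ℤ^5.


Barcode: M ≅ I[1,1]^2, I[1,3], I[1,5], I[5,5]^2. HN layers by μ_θ (3 steps, strictly decreasing):
  μ^(1)=23; μ^(2)=-1; μ^(3)=-10

((2, 0, 0, 0, 0); (1, 1, 1, 0, 3); (1, 1, 1, 1, 0))


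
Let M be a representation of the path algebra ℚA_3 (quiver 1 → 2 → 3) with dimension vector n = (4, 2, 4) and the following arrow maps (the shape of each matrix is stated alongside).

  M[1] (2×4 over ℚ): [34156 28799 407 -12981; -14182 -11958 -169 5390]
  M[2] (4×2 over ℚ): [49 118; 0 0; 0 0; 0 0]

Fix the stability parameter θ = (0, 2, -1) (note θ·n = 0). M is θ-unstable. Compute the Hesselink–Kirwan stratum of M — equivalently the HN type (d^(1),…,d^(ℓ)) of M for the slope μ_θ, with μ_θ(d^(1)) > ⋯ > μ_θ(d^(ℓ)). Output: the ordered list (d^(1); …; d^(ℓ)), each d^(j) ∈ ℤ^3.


Via rank(M_{q-1}∘⋯∘M_p): M ≅ I[1,1]^2, I[1,2], I[1,3], I[3,3]^3.
μ_θ-semistable layers: μ^(1)=2; μ^(2)=1/2; μ^(3)=0; μ^(4)=-1

((0, 1, 0); (0, 1, 1); (4, 0, 0); (0, 0, 3))


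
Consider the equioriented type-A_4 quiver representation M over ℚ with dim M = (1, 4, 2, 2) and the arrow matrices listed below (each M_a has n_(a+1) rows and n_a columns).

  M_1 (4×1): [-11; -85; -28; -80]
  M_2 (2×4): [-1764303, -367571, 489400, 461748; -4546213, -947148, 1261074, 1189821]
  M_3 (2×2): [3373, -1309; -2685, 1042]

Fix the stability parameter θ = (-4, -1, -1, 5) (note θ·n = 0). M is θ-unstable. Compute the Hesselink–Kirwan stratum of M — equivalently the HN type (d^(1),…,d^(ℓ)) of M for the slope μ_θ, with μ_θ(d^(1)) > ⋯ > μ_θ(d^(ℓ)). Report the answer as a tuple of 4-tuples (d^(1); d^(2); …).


Via rank(M_{q-1}∘⋯∘M_p): M ≅ I[1,4], I[2,2]^2, I[2,4].
μ_θ-semistable layers: μ^(1)=5; μ^(2)=-1; μ^(3)=-4

((0, 0, 0, 2); (0, 4, 2, 0); (1, 0, 0, 0))


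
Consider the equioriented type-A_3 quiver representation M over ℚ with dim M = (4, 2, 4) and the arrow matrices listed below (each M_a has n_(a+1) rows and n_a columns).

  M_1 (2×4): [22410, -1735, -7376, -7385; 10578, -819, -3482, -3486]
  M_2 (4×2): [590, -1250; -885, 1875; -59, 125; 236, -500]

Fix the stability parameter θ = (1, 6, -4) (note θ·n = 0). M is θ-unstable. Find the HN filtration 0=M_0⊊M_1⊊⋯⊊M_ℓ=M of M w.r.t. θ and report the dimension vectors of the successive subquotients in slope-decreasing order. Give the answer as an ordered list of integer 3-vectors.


Via rank(M_{q-1}∘⋯∘M_p): M ≅ I[1,1]^2, I[1,2], I[1,3], I[3,3]^3.
μ_θ-semistable layers: μ^(1)=6; μ^(2)=1; μ^(3)=-4

((0, 1, 0); (4, 1, 1); (0, 0, 3))


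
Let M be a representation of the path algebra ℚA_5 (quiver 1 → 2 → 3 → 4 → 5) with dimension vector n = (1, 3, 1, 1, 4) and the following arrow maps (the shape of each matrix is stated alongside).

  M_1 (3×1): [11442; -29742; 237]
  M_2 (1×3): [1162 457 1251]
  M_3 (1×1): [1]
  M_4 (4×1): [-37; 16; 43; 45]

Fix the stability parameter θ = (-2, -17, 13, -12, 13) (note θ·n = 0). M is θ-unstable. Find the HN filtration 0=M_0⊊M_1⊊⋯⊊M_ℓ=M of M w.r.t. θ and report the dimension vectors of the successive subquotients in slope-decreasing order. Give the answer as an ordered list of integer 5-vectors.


Barcode: M ≅ I[1,5], I[2,2]^2, I[5,5]^3. HN layers by μ_θ (4 steps, strictly decreasing):
  μ^(1)=13; μ^(2)=1/2; μ^(3)=-19/2; μ^(4)=-17

((0, 0, 0, 0, 4); (0, 0, 1, 1, 0); (1, 1, 0, 0, 0); (0, 2, 0, 0, 0))


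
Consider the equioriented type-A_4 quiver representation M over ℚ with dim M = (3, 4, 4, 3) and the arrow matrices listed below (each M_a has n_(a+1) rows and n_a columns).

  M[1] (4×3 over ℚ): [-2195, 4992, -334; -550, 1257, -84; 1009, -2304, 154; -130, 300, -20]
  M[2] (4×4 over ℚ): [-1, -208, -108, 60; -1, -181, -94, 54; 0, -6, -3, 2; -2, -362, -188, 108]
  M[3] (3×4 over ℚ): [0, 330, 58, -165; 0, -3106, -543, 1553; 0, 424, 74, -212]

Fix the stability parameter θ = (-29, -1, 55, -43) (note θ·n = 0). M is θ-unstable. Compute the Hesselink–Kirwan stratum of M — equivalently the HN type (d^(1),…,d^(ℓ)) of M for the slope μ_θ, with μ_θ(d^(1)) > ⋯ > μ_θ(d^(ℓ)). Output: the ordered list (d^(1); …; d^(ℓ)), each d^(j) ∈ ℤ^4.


Barcode: M ≅ I[1,1], I[1,3], I[1,4], I[2,2], I[2,3], I[3,4], I[4,4]. HN layers by μ_θ (5 steps, strictly decreasing):
  μ^(1)=55; μ^(2)=6; μ^(3)=-1; μ^(4)=-29; μ^(5)=-43

((0, 0, 2, 0); (0, 0, 2, 2); (0, 4, 0, 0); (3, 0, 0, 0); (0, 0, 0, 1))


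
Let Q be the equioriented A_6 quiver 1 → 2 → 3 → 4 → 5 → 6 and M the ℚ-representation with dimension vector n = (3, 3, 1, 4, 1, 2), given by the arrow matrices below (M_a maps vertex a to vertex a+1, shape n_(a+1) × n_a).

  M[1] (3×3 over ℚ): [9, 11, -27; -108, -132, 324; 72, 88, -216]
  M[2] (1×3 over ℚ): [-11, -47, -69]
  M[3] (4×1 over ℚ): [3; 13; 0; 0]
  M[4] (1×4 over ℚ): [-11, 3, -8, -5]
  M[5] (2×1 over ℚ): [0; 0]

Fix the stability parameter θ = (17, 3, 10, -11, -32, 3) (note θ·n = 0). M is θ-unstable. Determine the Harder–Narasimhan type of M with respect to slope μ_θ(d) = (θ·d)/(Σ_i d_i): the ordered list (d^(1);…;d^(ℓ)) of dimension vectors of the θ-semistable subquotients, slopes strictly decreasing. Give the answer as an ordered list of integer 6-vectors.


Barcode: M ≅ I[1,1]^2, I[1,5], I[2,2]^2, I[4,4]^3, I[6,6]^2. HN layers by μ_θ (4 steps, strictly decreasing):
  μ^(1)=17; μ^(2)=3; μ^(3)=-13/5; μ^(4)=-11

((2, 0, 0, 0, 0, 0); (0, 2, 0, 0, 0, 2); (1, 1, 1, 1, 1, 0); (0, 0, 0, 3, 0, 0))


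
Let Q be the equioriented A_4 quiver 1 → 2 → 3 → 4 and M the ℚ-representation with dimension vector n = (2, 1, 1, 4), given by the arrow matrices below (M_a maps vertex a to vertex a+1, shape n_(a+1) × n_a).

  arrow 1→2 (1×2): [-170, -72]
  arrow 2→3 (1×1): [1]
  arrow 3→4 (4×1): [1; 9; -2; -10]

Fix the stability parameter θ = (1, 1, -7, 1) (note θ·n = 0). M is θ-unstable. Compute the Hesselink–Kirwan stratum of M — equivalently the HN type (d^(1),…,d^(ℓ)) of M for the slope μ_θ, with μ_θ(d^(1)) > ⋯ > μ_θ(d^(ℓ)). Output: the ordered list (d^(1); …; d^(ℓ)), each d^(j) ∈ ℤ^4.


Interval decomposition of M: I[1,1], I[1,4], I[4,4]^3.
HN type (ℓ=2): μ^(1)=1; μ^(2)=-5/3

((1, 0, 0, 4); (1, 1, 1, 0))


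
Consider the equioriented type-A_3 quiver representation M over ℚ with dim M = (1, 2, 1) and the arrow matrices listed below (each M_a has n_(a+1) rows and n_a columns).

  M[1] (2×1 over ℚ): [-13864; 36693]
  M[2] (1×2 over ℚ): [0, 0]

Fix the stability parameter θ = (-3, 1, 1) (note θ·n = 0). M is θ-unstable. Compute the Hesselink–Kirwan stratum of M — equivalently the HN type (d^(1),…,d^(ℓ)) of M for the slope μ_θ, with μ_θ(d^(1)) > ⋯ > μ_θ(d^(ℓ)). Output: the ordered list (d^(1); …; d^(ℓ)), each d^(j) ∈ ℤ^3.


Barcode: M ≅ I[1,2], I[2,2], I[3,3]. HN layers by μ_θ (2 steps, strictly decreasing):
  μ^(1)=1; μ^(2)=-3

((0, 2, 1); (1, 0, 0))


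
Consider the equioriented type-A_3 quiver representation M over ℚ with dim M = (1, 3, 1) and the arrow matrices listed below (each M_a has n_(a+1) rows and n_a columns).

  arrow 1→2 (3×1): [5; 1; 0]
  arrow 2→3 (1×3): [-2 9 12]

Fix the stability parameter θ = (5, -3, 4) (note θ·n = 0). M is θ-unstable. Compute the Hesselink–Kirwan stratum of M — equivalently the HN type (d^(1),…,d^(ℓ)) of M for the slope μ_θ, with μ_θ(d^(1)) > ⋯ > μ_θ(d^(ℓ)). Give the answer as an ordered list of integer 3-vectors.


Via rank(M_{q-1}∘⋯∘M_p): M ≅ I[1,3], I[2,2]^2.
μ_θ-semistable layers: μ^(1)=4; μ^(2)=1; μ^(3)=-3

((0, 0, 1); (1, 1, 0); (0, 2, 0))


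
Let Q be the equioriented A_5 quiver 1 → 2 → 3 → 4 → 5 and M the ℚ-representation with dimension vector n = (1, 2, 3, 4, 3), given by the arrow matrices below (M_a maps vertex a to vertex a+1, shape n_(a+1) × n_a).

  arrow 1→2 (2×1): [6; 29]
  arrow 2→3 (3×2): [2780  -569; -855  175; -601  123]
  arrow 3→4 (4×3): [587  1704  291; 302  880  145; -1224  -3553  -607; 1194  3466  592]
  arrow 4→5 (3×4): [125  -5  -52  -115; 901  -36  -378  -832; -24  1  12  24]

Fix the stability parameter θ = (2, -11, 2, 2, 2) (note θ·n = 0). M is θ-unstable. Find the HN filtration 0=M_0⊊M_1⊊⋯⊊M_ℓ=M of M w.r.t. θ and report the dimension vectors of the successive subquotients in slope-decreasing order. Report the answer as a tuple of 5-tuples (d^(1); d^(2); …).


Via rank(M_{q-1}∘⋯∘M_p): M ≅ I[1,5], I[2,5], I[3,5], I[4,4].
μ_θ-semistable layers: μ^(1)=2; μ^(2)=-9/2; μ^(3)=-11

((0, 0, 3, 4, 3); (1, 1, 0, 0, 0); (0, 1, 0, 0, 0))


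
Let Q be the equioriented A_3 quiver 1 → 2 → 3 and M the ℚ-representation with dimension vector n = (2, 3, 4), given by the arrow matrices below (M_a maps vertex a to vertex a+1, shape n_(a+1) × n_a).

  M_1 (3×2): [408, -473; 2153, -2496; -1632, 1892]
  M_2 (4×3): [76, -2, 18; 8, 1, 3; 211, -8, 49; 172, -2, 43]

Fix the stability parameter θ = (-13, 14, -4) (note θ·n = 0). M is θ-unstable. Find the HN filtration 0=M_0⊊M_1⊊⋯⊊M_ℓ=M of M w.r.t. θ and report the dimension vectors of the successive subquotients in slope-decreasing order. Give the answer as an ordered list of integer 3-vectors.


Via rank(M_{q-1}∘⋯∘M_p): M ≅ I[1,3]^2, I[2,3], I[3,3].
μ_θ-semistable layers: μ^(1)=5; μ^(2)=-4; μ^(3)=-13

((0, 3, 3); (0, 0, 1); (2, 0, 0))


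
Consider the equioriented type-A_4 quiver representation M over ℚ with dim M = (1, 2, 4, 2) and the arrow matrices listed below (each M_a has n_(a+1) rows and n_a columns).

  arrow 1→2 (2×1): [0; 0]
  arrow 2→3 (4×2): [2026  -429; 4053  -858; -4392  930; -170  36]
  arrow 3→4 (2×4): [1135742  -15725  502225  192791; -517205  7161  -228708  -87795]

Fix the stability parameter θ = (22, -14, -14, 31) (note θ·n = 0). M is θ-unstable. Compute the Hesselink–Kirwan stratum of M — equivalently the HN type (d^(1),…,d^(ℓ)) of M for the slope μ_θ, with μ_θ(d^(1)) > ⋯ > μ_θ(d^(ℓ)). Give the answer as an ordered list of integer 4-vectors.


Interval decomposition of M: I[1,1], I[2,4]^2, I[3,3]^2.
HN type (ℓ=3): μ^(1)=31; μ^(2)=22; μ^(3)=-14

((0, 0, 0, 2); (1, 0, 0, 0); (0, 2, 4, 0))


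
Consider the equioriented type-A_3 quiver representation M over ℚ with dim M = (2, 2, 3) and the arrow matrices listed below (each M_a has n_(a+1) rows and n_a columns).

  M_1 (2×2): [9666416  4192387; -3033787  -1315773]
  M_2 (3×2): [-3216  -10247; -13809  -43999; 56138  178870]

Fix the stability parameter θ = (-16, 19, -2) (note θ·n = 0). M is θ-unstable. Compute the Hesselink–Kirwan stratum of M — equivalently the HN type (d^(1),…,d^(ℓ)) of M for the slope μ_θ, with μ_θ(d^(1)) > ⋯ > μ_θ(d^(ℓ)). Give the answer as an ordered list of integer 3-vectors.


Via rank(M_{q-1}∘⋯∘M_p): M ≅ I[1,3]^2, I[3,3].
μ_θ-semistable layers: μ^(1)=17/2; μ^(2)=-2; μ^(3)=-16

((0, 2, 2); (0, 0, 1); (2, 0, 0))


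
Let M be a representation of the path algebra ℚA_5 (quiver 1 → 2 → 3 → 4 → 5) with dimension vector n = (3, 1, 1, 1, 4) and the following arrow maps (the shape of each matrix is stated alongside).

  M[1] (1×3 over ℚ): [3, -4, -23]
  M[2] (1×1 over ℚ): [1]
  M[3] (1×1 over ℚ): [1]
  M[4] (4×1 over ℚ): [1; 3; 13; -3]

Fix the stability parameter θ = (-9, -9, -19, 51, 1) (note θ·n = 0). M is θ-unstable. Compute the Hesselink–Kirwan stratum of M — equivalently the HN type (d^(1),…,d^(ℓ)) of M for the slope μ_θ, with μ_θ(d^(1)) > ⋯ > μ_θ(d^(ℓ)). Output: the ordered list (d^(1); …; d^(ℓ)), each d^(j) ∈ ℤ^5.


Interval decomposition of M: I[1,1]^2, I[1,5], I[5,5]^3.
HN type (ℓ=4): μ^(1)=26; μ^(2)=1; μ^(3)=-9; μ^(4)=-37/3

((0, 0, 0, 1, 1); (0, 0, 0, 0, 3); (2, 0, 0, 0, 0); (1, 1, 1, 0, 0))


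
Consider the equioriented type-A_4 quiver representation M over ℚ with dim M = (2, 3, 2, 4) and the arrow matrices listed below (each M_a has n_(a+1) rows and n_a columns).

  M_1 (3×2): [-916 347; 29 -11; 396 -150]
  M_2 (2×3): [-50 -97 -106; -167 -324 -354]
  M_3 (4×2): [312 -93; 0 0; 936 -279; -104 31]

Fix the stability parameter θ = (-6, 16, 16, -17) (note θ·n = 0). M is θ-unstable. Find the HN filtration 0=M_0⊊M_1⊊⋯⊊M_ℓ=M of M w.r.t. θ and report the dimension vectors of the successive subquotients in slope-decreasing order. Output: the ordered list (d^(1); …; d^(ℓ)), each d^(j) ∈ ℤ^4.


Barcode: M ≅ I[1,3], I[1,4], I[2,2], I[4,4]^3. HN layers by μ_θ (4 steps, strictly decreasing):
  μ^(1)=16; μ^(2)=5; μ^(3)=-6; μ^(4)=-17

((0, 2, 1, 0); (0, 1, 1, 1); (2, 0, 0, 0); (0, 0, 0, 3))


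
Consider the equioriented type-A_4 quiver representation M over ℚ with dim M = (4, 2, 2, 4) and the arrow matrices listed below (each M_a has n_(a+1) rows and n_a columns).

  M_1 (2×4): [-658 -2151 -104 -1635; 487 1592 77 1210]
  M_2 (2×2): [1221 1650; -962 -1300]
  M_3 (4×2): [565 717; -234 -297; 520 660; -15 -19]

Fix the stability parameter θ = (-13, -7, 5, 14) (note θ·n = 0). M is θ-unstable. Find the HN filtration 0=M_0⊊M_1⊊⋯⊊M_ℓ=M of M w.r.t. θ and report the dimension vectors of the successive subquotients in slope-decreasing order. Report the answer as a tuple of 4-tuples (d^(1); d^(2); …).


Via rank(M_{q-1}∘⋯∘M_p): M ≅ I[1,1]^2, I[1,2], I[1,4], I[3,4], I[4,4]^2.
μ_θ-semistable layers: μ^(1)=14; μ^(2)=5; μ^(3)=-7; μ^(4)=-13

((0, 0, 0, 4); (0, 0, 2, 0); (0, 2, 0, 0); (4, 0, 0, 0))


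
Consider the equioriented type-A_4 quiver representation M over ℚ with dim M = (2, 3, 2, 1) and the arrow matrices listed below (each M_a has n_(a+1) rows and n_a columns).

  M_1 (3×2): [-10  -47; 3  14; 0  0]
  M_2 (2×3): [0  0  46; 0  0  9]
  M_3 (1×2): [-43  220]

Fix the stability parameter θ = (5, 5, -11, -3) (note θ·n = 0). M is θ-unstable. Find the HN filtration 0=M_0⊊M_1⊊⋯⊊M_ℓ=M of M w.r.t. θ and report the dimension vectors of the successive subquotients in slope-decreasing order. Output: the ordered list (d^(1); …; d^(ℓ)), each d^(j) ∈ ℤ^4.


Via rank(M_{q-1}∘⋯∘M_p): M ≅ I[1,2]^2, I[2,4], I[3,3].
μ_θ-semistable layers: μ^(1)=5; μ^(2)=-3; μ^(3)=-11

((2, 2, 0, 0); (0, 1, 1, 1); (0, 0, 1, 0))


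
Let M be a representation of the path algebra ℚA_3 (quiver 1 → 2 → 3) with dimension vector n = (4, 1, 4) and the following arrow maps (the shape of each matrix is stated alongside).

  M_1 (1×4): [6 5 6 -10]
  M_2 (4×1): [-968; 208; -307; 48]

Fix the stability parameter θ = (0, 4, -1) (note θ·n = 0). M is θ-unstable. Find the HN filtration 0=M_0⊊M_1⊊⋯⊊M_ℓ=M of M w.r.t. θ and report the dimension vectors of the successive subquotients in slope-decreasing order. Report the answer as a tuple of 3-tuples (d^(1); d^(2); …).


Barcode: M ≅ I[1,1]^3, I[1,3], I[3,3]^3. HN layers by μ_θ (3 steps, strictly decreasing):
  μ^(1)=3/2; μ^(2)=0; μ^(3)=-1

((0, 1, 1); (4, 0, 0); (0, 0, 3))


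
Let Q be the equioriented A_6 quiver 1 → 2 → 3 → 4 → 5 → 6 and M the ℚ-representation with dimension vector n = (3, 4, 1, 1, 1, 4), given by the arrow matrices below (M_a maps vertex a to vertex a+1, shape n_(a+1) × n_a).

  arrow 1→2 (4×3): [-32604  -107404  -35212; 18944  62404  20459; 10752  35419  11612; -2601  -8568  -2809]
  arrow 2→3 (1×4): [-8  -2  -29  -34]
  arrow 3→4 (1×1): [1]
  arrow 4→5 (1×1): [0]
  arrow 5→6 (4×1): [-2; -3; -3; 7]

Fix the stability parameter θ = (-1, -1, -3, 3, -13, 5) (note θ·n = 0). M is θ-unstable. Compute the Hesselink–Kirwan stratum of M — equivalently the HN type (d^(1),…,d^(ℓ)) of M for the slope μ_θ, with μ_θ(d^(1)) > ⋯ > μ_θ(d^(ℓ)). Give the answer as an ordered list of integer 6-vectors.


Interval decomposition of M: I[1,2]^2, I[1,4], I[2,2], I[5,6], I[6,6]^3.
HN type (ℓ=5): μ^(1)=5; μ^(2)=3; μ^(3)=-1; μ^(4)=-5/3; μ^(5)=-13

((0, 0, 0, 0, 0, 4); (0, 0, 0, 1, 0, 0); (2, 3, 0, 0, 0, 0); (1, 1, 1, 0, 0, 0); (0, 0, 0, 0, 1, 0))
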